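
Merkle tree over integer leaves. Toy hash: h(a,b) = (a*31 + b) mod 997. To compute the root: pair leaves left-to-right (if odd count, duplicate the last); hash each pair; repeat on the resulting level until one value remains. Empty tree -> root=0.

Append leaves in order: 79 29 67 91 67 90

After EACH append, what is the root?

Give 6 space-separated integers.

Answer: 79 484 199 223 746 485

Derivation:
After append 79 (leaves=[79]):
  L0: [79]
  root=79
After append 29 (leaves=[79, 29]):
  L0: [79, 29]
  L1: h(79,29)=(79*31+29)%997=484 -> [484]
  root=484
After append 67 (leaves=[79, 29, 67]):
  L0: [79, 29, 67]
  L1: h(79,29)=(79*31+29)%997=484 h(67,67)=(67*31+67)%997=150 -> [484, 150]
  L2: h(484,150)=(484*31+150)%997=199 -> [199]
  root=199
After append 91 (leaves=[79, 29, 67, 91]):
  L0: [79, 29, 67, 91]
  L1: h(79,29)=(79*31+29)%997=484 h(67,91)=(67*31+91)%997=174 -> [484, 174]
  L2: h(484,174)=(484*31+174)%997=223 -> [223]
  root=223
After append 67 (leaves=[79, 29, 67, 91, 67]):
  L0: [79, 29, 67, 91, 67]
  L1: h(79,29)=(79*31+29)%997=484 h(67,91)=(67*31+91)%997=174 h(67,67)=(67*31+67)%997=150 -> [484, 174, 150]
  L2: h(484,174)=(484*31+174)%997=223 h(150,150)=(150*31+150)%997=812 -> [223, 812]
  L3: h(223,812)=(223*31+812)%997=746 -> [746]
  root=746
After append 90 (leaves=[79, 29, 67, 91, 67, 90]):
  L0: [79, 29, 67, 91, 67, 90]
  L1: h(79,29)=(79*31+29)%997=484 h(67,91)=(67*31+91)%997=174 h(67,90)=(67*31+90)%997=173 -> [484, 174, 173]
  L2: h(484,174)=(484*31+174)%997=223 h(173,173)=(173*31+173)%997=551 -> [223, 551]
  L3: h(223,551)=(223*31+551)%997=485 -> [485]
  root=485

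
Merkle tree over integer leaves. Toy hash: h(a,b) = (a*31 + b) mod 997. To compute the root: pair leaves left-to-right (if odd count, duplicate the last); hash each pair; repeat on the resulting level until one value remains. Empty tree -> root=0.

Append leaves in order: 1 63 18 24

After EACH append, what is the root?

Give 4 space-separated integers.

Answer: 1 94 499 505

Derivation:
After append 1 (leaves=[1]):
  L0: [1]
  root=1
After append 63 (leaves=[1, 63]):
  L0: [1, 63]
  L1: h(1,63)=(1*31+63)%997=94 -> [94]
  root=94
After append 18 (leaves=[1, 63, 18]):
  L0: [1, 63, 18]
  L1: h(1,63)=(1*31+63)%997=94 h(18,18)=(18*31+18)%997=576 -> [94, 576]
  L2: h(94,576)=(94*31+576)%997=499 -> [499]
  root=499
After append 24 (leaves=[1, 63, 18, 24]):
  L0: [1, 63, 18, 24]
  L1: h(1,63)=(1*31+63)%997=94 h(18,24)=(18*31+24)%997=582 -> [94, 582]
  L2: h(94,582)=(94*31+582)%997=505 -> [505]
  root=505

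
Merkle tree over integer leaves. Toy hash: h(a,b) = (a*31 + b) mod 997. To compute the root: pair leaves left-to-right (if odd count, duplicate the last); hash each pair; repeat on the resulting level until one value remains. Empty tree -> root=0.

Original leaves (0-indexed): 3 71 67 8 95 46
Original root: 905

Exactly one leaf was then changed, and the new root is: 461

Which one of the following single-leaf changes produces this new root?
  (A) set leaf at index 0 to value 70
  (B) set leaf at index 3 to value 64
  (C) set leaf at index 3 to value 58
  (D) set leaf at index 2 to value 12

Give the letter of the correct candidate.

Original leaves: [3, 71, 67, 8, 95, 46]
Target new root: 461
Try each candidate change and compute the resulting root:
Candidate A: set leaf[0] = 70 -> leaves = [70, 71, 67, 8, 95, 46]
  L0: [70, 71, 67, 8, 95, 46]
  L1: h(70,71)=(70*31+71)%997=247 h(67,8)=(67*31+8)%997=91 h(95,46)=(95*31+46)%997=0 -> [247, 91, 0]
  L2: h(247,91)=(247*31+91)%997=769 h(0,0)=(0*31+0)%997=0 -> [769, 0]
  L3: h(769,0)=(769*31+0)%997=908 -> [908]
  root = 908 != target 461
Candidate B: set leaf[3] = 64 -> leaves = [3, 71, 67, 64, 95, 46]
  L0: [3, 71, 67, 64, 95, 46]
  L1: h(3,71)=(3*31+71)%997=164 h(67,64)=(67*31+64)%997=147 h(95,46)=(95*31+46)%997=0 -> [164, 147, 0]
  L2: h(164,147)=(164*31+147)%997=246 h(0,0)=(0*31+0)%997=0 -> [246, 0]
  L3: h(246,0)=(246*31+0)%997=647 -> [647]
  root = 647 != target 461
Candidate C: set leaf[3] = 58 -> leaves = [3, 71, 67, 58, 95, 46]
  L0: [3, 71, 67, 58, 95, 46]
  L1: h(3,71)=(3*31+71)%997=164 h(67,58)=(67*31+58)%997=141 h(95,46)=(95*31+46)%997=0 -> [164, 141, 0]
  L2: h(164,141)=(164*31+141)%997=240 h(0,0)=(0*31+0)%997=0 -> [240, 0]
  L3: h(240,0)=(240*31+0)%997=461 -> [461]
  root = 461 == target 461  ** MATCH **
Candidate D: set leaf[2] = 12 -> leaves = [3, 71, 12, 8, 95, 46]
  L0: [3, 71, 12, 8, 95, 46]
  L1: h(3,71)=(3*31+71)%997=164 h(12,8)=(12*31+8)%997=380 h(95,46)=(95*31+46)%997=0 -> [164, 380, 0]
  L2: h(164,380)=(164*31+380)%997=479 h(0,0)=(0*31+0)%997=0 -> [479, 0]
  L3: h(479,0)=(479*31+0)%997=891 -> [891]
  root = 891 != target 461
Candidate C produces the target root.

Answer: C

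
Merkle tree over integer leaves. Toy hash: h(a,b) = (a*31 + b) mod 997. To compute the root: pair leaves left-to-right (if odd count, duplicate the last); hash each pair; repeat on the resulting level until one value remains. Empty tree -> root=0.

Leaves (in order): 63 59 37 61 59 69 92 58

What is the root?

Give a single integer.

L0: [63, 59, 37, 61, 59, 69, 92, 58]
L1: h(63,59)=(63*31+59)%997=18 h(37,61)=(37*31+61)%997=211 h(59,69)=(59*31+69)%997=901 h(92,58)=(92*31+58)%997=916 -> [18, 211, 901, 916]
L2: h(18,211)=(18*31+211)%997=769 h(901,916)=(901*31+916)%997=931 -> [769, 931]
L3: h(769,931)=(769*31+931)%997=842 -> [842]

Answer: 842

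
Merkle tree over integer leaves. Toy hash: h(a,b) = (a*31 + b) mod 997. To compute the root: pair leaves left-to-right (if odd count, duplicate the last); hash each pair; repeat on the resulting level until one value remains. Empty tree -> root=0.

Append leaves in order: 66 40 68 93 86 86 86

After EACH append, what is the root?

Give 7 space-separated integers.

After append 66 (leaves=[66]):
  L0: [66]
  root=66
After append 40 (leaves=[66, 40]):
  L0: [66, 40]
  L1: h(66,40)=(66*31+40)%997=92 -> [92]
  root=92
After append 68 (leaves=[66, 40, 68]):
  L0: [66, 40, 68]
  L1: h(66,40)=(66*31+40)%997=92 h(68,68)=(68*31+68)%997=182 -> [92, 182]
  L2: h(92,182)=(92*31+182)%997=43 -> [43]
  root=43
After append 93 (leaves=[66, 40, 68, 93]):
  L0: [66, 40, 68, 93]
  L1: h(66,40)=(66*31+40)%997=92 h(68,93)=(68*31+93)%997=207 -> [92, 207]
  L2: h(92,207)=(92*31+207)%997=68 -> [68]
  root=68
After append 86 (leaves=[66, 40, 68, 93, 86]):
  L0: [66, 40, 68, 93, 86]
  L1: h(66,40)=(66*31+40)%997=92 h(68,93)=(68*31+93)%997=207 h(86,86)=(86*31+86)%997=758 -> [92, 207, 758]
  L2: h(92,207)=(92*31+207)%997=68 h(758,758)=(758*31+758)%997=328 -> [68, 328]
  L3: h(68,328)=(68*31+328)%997=442 -> [442]
  root=442
After append 86 (leaves=[66, 40, 68, 93, 86, 86]):
  L0: [66, 40, 68, 93, 86, 86]
  L1: h(66,40)=(66*31+40)%997=92 h(68,93)=(68*31+93)%997=207 h(86,86)=(86*31+86)%997=758 -> [92, 207, 758]
  L2: h(92,207)=(92*31+207)%997=68 h(758,758)=(758*31+758)%997=328 -> [68, 328]
  L3: h(68,328)=(68*31+328)%997=442 -> [442]
  root=442
After append 86 (leaves=[66, 40, 68, 93, 86, 86, 86]):
  L0: [66, 40, 68, 93, 86, 86, 86]
  L1: h(66,40)=(66*31+40)%997=92 h(68,93)=(68*31+93)%997=207 h(86,86)=(86*31+86)%997=758 h(86,86)=(86*31+86)%997=758 -> [92, 207, 758, 758]
  L2: h(92,207)=(92*31+207)%997=68 h(758,758)=(758*31+758)%997=328 -> [68, 328]
  L3: h(68,328)=(68*31+328)%997=442 -> [442]
  root=442

Answer: 66 92 43 68 442 442 442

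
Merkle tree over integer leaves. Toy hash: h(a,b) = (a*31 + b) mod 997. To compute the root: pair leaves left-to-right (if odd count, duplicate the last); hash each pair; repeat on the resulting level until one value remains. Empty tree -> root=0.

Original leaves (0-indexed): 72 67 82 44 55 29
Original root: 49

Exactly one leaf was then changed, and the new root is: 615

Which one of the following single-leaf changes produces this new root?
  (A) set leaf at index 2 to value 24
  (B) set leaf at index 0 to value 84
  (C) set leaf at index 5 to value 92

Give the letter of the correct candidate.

Original leaves: [72, 67, 82, 44, 55, 29]
Target new root: 615
Try each candidate change and compute the resulting root:
Candidate A: set leaf[2] = 24 -> leaves = [72, 67, 24, 44, 55, 29]
  L0: [72, 67, 24, 44, 55, 29]
  L1: h(72,67)=(72*31+67)%997=305 h(24,44)=(24*31+44)%997=788 h(55,29)=(55*31+29)%997=737 -> [305, 788, 737]
  L2: h(305,788)=(305*31+788)%997=273 h(737,737)=(737*31+737)%997=653 -> [273, 653]
  L3: h(273,653)=(273*31+653)%997=143 -> [143]
  root = 143 != target 615
Candidate B: set leaf[0] = 84 -> leaves = [84, 67, 82, 44, 55, 29]
  L0: [84, 67, 82, 44, 55, 29]
  L1: h(84,67)=(84*31+67)%997=677 h(82,44)=(82*31+44)%997=592 h(55,29)=(55*31+29)%997=737 -> [677, 592, 737]
  L2: h(677,592)=(677*31+592)%997=642 h(737,737)=(737*31+737)%997=653 -> [642, 653]
  L3: h(642,653)=(642*31+653)%997=615 -> [615]
  root = 615 == target 615  ** MATCH **
Candidate C: set leaf[5] = 92 -> leaves = [72, 67, 82, 44, 55, 92]
  L0: [72, 67, 82, 44, 55, 92]
  L1: h(72,67)=(72*31+67)%997=305 h(82,44)=(82*31+44)%997=592 h(55,92)=(55*31+92)%997=800 -> [305, 592, 800]
  L2: h(305,592)=(305*31+592)%997=77 h(800,800)=(800*31+800)%997=675 -> [77, 675]
  L3: h(77,675)=(77*31+675)%997=71 -> [71]
  root = 71 != target 615
Candidate B produces the target root.

Answer: B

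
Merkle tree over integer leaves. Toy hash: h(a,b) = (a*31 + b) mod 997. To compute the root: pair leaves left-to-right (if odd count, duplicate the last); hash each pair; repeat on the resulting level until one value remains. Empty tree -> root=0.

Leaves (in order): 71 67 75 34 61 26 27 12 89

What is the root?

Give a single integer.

L0: [71, 67, 75, 34, 61, 26, 27, 12, 89]
L1: h(71,67)=(71*31+67)%997=274 h(75,34)=(75*31+34)%997=365 h(61,26)=(61*31+26)%997=920 h(27,12)=(27*31+12)%997=849 h(89,89)=(89*31+89)%997=854 -> [274, 365, 920, 849, 854]
L2: h(274,365)=(274*31+365)%997=883 h(920,849)=(920*31+849)%997=456 h(854,854)=(854*31+854)%997=409 -> [883, 456, 409]
L3: h(883,456)=(883*31+456)%997=910 h(409,409)=(409*31+409)%997=127 -> [910, 127]
L4: h(910,127)=(910*31+127)%997=421 -> [421]

Answer: 421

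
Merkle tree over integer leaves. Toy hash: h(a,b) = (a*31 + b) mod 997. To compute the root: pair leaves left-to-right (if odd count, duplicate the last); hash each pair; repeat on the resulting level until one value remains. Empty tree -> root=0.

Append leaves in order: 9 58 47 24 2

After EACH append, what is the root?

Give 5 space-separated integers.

After append 9 (leaves=[9]):
  L0: [9]
  root=9
After append 58 (leaves=[9, 58]):
  L0: [9, 58]
  L1: h(9,58)=(9*31+58)%997=337 -> [337]
  root=337
After append 47 (leaves=[9, 58, 47]):
  L0: [9, 58, 47]
  L1: h(9,58)=(9*31+58)%997=337 h(47,47)=(47*31+47)%997=507 -> [337, 507]
  L2: h(337,507)=(337*31+507)%997=984 -> [984]
  root=984
After append 24 (leaves=[9, 58, 47, 24]):
  L0: [9, 58, 47, 24]
  L1: h(9,58)=(9*31+58)%997=337 h(47,24)=(47*31+24)%997=484 -> [337, 484]
  L2: h(337,484)=(337*31+484)%997=961 -> [961]
  root=961
After append 2 (leaves=[9, 58, 47, 24, 2]):
  L0: [9, 58, 47, 24, 2]
  L1: h(9,58)=(9*31+58)%997=337 h(47,24)=(47*31+24)%997=484 h(2,2)=(2*31+2)%997=64 -> [337, 484, 64]
  L2: h(337,484)=(337*31+484)%997=961 h(64,64)=(64*31+64)%997=54 -> [961, 54]
  L3: h(961,54)=(961*31+54)%997=932 -> [932]
  root=932

Answer: 9 337 984 961 932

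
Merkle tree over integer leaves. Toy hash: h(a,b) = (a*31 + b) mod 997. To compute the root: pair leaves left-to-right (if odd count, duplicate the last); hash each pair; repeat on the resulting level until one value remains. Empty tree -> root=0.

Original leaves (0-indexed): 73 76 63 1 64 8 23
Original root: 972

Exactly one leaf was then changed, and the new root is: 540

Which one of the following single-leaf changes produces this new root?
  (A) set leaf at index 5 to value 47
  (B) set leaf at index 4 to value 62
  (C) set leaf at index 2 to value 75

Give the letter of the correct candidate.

Answer: C

Derivation:
Original leaves: [73, 76, 63, 1, 64, 8, 23]
Target new root: 540
Try each candidate change and compute the resulting root:
Candidate A: set leaf[5] = 47 -> leaves = [73, 76, 63, 1, 64, 47, 23]
  L0: [73, 76, 63, 1, 64, 47, 23]
  L1: h(73,76)=(73*31+76)%997=345 h(63,1)=(63*31+1)%997=957 h(64,47)=(64*31+47)%997=37 h(23,23)=(23*31+23)%997=736 -> [345, 957, 37, 736]
  L2: h(345,957)=(345*31+957)%997=685 h(37,736)=(37*31+736)%997=886 -> [685, 886]
  L3: h(685,886)=(685*31+886)%997=187 -> [187]
  root = 187 != target 540
Candidate B: set leaf[4] = 62 -> leaves = [73, 76, 63, 1, 62, 8, 23]
  L0: [73, 76, 63, 1, 62, 8, 23]
  L1: h(73,76)=(73*31+76)%997=345 h(63,1)=(63*31+1)%997=957 h(62,8)=(62*31+8)%997=933 h(23,23)=(23*31+23)%997=736 -> [345, 957, 933, 736]
  L2: h(345,957)=(345*31+957)%997=685 h(933,736)=(933*31+736)%997=746 -> [685, 746]
  L3: h(685,746)=(685*31+746)%997=47 -> [47]
  root = 47 != target 540
Candidate C: set leaf[2] = 75 -> leaves = [73, 76, 75, 1, 64, 8, 23]
  L0: [73, 76, 75, 1, 64, 8, 23]
  L1: h(73,76)=(73*31+76)%997=345 h(75,1)=(75*31+1)%997=332 h(64,8)=(64*31+8)%997=995 h(23,23)=(23*31+23)%997=736 -> [345, 332, 995, 736]
  L2: h(345,332)=(345*31+332)%997=60 h(995,736)=(995*31+736)%997=674 -> [60, 674]
  L3: h(60,674)=(60*31+674)%997=540 -> [540]
  root = 540 == target 540  ** MATCH **
Candidate C produces the target root.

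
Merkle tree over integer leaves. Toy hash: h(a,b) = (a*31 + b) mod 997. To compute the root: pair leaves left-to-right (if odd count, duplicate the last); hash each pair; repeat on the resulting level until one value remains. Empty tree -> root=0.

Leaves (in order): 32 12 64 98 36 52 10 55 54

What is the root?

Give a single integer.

Answer: 955

Derivation:
L0: [32, 12, 64, 98, 36, 52, 10, 55, 54]
L1: h(32,12)=(32*31+12)%997=7 h(64,98)=(64*31+98)%997=88 h(36,52)=(36*31+52)%997=171 h(10,55)=(10*31+55)%997=365 h(54,54)=(54*31+54)%997=731 -> [7, 88, 171, 365, 731]
L2: h(7,88)=(7*31+88)%997=305 h(171,365)=(171*31+365)%997=681 h(731,731)=(731*31+731)%997=461 -> [305, 681, 461]
L3: h(305,681)=(305*31+681)%997=166 h(461,461)=(461*31+461)%997=794 -> [166, 794]
L4: h(166,794)=(166*31+794)%997=955 -> [955]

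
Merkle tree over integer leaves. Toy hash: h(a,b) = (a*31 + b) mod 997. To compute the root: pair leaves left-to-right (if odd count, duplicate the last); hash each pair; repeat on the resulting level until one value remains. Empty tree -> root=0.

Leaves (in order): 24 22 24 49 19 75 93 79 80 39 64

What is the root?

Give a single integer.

Answer: 160

Derivation:
L0: [24, 22, 24, 49, 19, 75, 93, 79, 80, 39, 64]
L1: h(24,22)=(24*31+22)%997=766 h(24,49)=(24*31+49)%997=793 h(19,75)=(19*31+75)%997=664 h(93,79)=(93*31+79)%997=968 h(80,39)=(80*31+39)%997=525 h(64,64)=(64*31+64)%997=54 -> [766, 793, 664, 968, 525, 54]
L2: h(766,793)=(766*31+793)%997=611 h(664,968)=(664*31+968)%997=615 h(525,54)=(525*31+54)%997=377 -> [611, 615, 377]
L3: h(611,615)=(611*31+615)%997=613 h(377,377)=(377*31+377)%997=100 -> [613, 100]
L4: h(613,100)=(613*31+100)%997=160 -> [160]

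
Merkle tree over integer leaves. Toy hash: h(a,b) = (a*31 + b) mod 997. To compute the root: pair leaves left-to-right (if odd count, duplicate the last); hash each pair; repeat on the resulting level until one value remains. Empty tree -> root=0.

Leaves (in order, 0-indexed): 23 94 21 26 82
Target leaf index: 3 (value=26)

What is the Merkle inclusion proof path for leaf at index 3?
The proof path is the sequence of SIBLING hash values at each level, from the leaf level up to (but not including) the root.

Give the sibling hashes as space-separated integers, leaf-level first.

Answer: 21 807 220

Derivation:
L0 (leaves): [23, 94, 21, 26, 82], target index=3
L1: h(23,94)=(23*31+94)%997=807 [pair 0] h(21,26)=(21*31+26)%997=677 [pair 1] h(82,82)=(82*31+82)%997=630 [pair 2] -> [807, 677, 630]
  Sibling for proof at L0: 21
L2: h(807,677)=(807*31+677)%997=769 [pair 0] h(630,630)=(630*31+630)%997=220 [pair 1] -> [769, 220]
  Sibling for proof at L1: 807
L3: h(769,220)=(769*31+220)%997=131 [pair 0] -> [131]
  Sibling for proof at L2: 220
Root: 131
Proof path (sibling hashes from leaf to root): [21, 807, 220]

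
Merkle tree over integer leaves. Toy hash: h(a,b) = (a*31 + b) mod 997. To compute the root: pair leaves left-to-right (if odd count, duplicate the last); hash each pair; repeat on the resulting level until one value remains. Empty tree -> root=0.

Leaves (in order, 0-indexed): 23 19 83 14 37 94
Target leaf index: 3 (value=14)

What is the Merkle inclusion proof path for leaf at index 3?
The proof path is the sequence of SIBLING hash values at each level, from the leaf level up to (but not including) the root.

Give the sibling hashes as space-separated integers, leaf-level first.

L0 (leaves): [23, 19, 83, 14, 37, 94], target index=3
L1: h(23,19)=(23*31+19)%997=732 [pair 0] h(83,14)=(83*31+14)%997=593 [pair 1] h(37,94)=(37*31+94)%997=244 [pair 2] -> [732, 593, 244]
  Sibling for proof at L0: 83
L2: h(732,593)=(732*31+593)%997=354 [pair 0] h(244,244)=(244*31+244)%997=829 [pair 1] -> [354, 829]
  Sibling for proof at L1: 732
L3: h(354,829)=(354*31+829)%997=836 [pair 0] -> [836]
  Sibling for proof at L2: 829
Root: 836
Proof path (sibling hashes from leaf to root): [83, 732, 829]

Answer: 83 732 829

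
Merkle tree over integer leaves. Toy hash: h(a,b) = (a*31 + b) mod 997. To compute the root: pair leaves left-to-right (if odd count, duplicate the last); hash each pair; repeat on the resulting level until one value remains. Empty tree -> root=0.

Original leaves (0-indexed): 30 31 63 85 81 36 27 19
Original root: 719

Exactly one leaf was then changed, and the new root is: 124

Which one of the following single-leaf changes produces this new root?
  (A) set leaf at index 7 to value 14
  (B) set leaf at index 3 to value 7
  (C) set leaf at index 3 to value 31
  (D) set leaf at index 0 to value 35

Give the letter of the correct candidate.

Answer: D

Derivation:
Original leaves: [30, 31, 63, 85, 81, 36, 27, 19]
Target new root: 124
Try each candidate change and compute the resulting root:
Candidate A: set leaf[7] = 14 -> leaves = [30, 31, 63, 85, 81, 36, 27, 14]
  L0: [30, 31, 63, 85, 81, 36, 27, 14]
  L1: h(30,31)=(30*31+31)%997=961 h(63,85)=(63*31+85)%997=44 h(81,36)=(81*31+36)%997=553 h(27,14)=(27*31+14)%997=851 -> [961, 44, 553, 851]
  L2: h(961,44)=(961*31+44)%997=922 h(553,851)=(553*31+851)%997=48 -> [922, 48]
  L3: h(922,48)=(922*31+48)%997=714 -> [714]
  root = 714 != target 124
Candidate B: set leaf[3] = 7 -> leaves = [30, 31, 63, 7, 81, 36, 27, 19]
  L0: [30, 31, 63, 7, 81, 36, 27, 19]
  L1: h(30,31)=(30*31+31)%997=961 h(63,7)=(63*31+7)%997=963 h(81,36)=(81*31+36)%997=553 h(27,19)=(27*31+19)%997=856 -> [961, 963, 553, 856]
  L2: h(961,963)=(961*31+963)%997=844 h(553,856)=(553*31+856)%997=53 -> [844, 53]
  L3: h(844,53)=(844*31+53)%997=295 -> [295]
  root = 295 != target 124
Candidate C: set leaf[3] = 31 -> leaves = [30, 31, 63, 31, 81, 36, 27, 19]
  L0: [30, 31, 63, 31, 81, 36, 27, 19]
  L1: h(30,31)=(30*31+31)%997=961 h(63,31)=(63*31+31)%997=987 h(81,36)=(81*31+36)%997=553 h(27,19)=(27*31+19)%997=856 -> [961, 987, 553, 856]
  L2: h(961,987)=(961*31+987)%997=868 h(553,856)=(553*31+856)%997=53 -> [868, 53]
  L3: h(868,53)=(868*31+53)%997=42 -> [42]
  root = 42 != target 124
Candidate D: set leaf[0] = 35 -> leaves = [35, 31, 63, 85, 81, 36, 27, 19]
  L0: [35, 31, 63, 85, 81, 36, 27, 19]
  L1: h(35,31)=(35*31+31)%997=119 h(63,85)=(63*31+85)%997=44 h(81,36)=(81*31+36)%997=553 h(27,19)=(27*31+19)%997=856 -> [119, 44, 553, 856]
  L2: h(119,44)=(119*31+44)%997=742 h(553,856)=(553*31+856)%997=53 -> [742, 53]
  L3: h(742,53)=(742*31+53)%997=124 -> [124]
  root = 124 == target 124  ** MATCH **
Candidate D produces the target root.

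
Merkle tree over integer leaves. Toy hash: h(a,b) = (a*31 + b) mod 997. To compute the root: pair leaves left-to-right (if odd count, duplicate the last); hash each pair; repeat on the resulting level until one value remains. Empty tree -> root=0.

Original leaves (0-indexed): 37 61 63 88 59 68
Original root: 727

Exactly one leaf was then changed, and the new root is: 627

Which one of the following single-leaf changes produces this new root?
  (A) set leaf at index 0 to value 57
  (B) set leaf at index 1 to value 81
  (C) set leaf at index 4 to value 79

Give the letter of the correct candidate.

Answer: C

Derivation:
Original leaves: [37, 61, 63, 88, 59, 68]
Target new root: 627
Try each candidate change and compute the resulting root:
Candidate A: set leaf[0] = 57 -> leaves = [57, 61, 63, 88, 59, 68]
  L0: [57, 61, 63, 88, 59, 68]
  L1: h(57,61)=(57*31+61)%997=831 h(63,88)=(63*31+88)%997=47 h(59,68)=(59*31+68)%997=900 -> [831, 47, 900]
  L2: h(831,47)=(831*31+47)%997=883 h(900,900)=(900*31+900)%997=884 -> [883, 884]
  L3: h(883,884)=(883*31+884)%997=341 -> [341]
  root = 341 != target 627
Candidate B: set leaf[1] = 81 -> leaves = [37, 81, 63, 88, 59, 68]
  L0: [37, 81, 63, 88, 59, 68]
  L1: h(37,81)=(37*31+81)%997=231 h(63,88)=(63*31+88)%997=47 h(59,68)=(59*31+68)%997=900 -> [231, 47, 900]
  L2: h(231,47)=(231*31+47)%997=229 h(900,900)=(900*31+900)%997=884 -> [229, 884]
  L3: h(229,884)=(229*31+884)%997=7 -> [7]
  root = 7 != target 627
Candidate C: set leaf[4] = 79 -> leaves = [37, 61, 63, 88, 79, 68]
  L0: [37, 61, 63, 88, 79, 68]
  L1: h(37,61)=(37*31+61)%997=211 h(63,88)=(63*31+88)%997=47 h(79,68)=(79*31+68)%997=523 -> [211, 47, 523]
  L2: h(211,47)=(211*31+47)%997=606 h(523,523)=(523*31+523)%997=784 -> [606, 784]
  L3: h(606,784)=(606*31+784)%997=627 -> [627]
  root = 627 == target 627  ** MATCH **
Candidate C produces the target root.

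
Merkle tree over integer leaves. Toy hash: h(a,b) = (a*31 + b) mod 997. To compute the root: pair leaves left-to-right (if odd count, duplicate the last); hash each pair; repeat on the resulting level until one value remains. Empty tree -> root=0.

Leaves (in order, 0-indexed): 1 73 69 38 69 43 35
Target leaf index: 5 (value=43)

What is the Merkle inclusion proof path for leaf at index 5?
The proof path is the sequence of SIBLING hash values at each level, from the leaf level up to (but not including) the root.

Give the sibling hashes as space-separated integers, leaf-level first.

Answer: 69 123 416

Derivation:
L0 (leaves): [1, 73, 69, 38, 69, 43, 35], target index=5
L1: h(1,73)=(1*31+73)%997=104 [pair 0] h(69,38)=(69*31+38)%997=183 [pair 1] h(69,43)=(69*31+43)%997=188 [pair 2] h(35,35)=(35*31+35)%997=123 [pair 3] -> [104, 183, 188, 123]
  Sibling for proof at L0: 69
L2: h(104,183)=(104*31+183)%997=416 [pair 0] h(188,123)=(188*31+123)%997=966 [pair 1] -> [416, 966]
  Sibling for proof at L1: 123
L3: h(416,966)=(416*31+966)%997=901 [pair 0] -> [901]
  Sibling for proof at L2: 416
Root: 901
Proof path (sibling hashes from leaf to root): [69, 123, 416]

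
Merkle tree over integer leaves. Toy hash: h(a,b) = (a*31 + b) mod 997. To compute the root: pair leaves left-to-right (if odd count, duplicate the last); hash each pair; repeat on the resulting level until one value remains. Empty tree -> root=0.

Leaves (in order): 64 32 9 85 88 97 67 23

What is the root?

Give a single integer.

L0: [64, 32, 9, 85, 88, 97, 67, 23]
L1: h(64,32)=(64*31+32)%997=22 h(9,85)=(9*31+85)%997=364 h(88,97)=(88*31+97)%997=831 h(67,23)=(67*31+23)%997=106 -> [22, 364, 831, 106]
L2: h(22,364)=(22*31+364)%997=49 h(831,106)=(831*31+106)%997=942 -> [49, 942]
L3: h(49,942)=(49*31+942)%997=467 -> [467]

Answer: 467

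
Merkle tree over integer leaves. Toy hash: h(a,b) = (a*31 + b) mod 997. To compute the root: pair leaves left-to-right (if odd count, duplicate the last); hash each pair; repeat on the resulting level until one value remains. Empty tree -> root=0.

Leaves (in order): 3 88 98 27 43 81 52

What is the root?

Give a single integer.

Answer: 399

Derivation:
L0: [3, 88, 98, 27, 43, 81, 52]
L1: h(3,88)=(3*31+88)%997=181 h(98,27)=(98*31+27)%997=74 h(43,81)=(43*31+81)%997=417 h(52,52)=(52*31+52)%997=667 -> [181, 74, 417, 667]
L2: h(181,74)=(181*31+74)%997=700 h(417,667)=(417*31+667)%997=633 -> [700, 633]
L3: h(700,633)=(700*31+633)%997=399 -> [399]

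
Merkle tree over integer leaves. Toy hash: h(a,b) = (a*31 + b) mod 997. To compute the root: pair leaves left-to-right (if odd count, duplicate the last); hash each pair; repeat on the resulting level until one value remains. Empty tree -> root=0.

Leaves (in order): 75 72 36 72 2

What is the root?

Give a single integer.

Answer: 440

Derivation:
L0: [75, 72, 36, 72, 2]
L1: h(75,72)=(75*31+72)%997=403 h(36,72)=(36*31+72)%997=191 h(2,2)=(2*31+2)%997=64 -> [403, 191, 64]
L2: h(403,191)=(403*31+191)%997=720 h(64,64)=(64*31+64)%997=54 -> [720, 54]
L3: h(720,54)=(720*31+54)%997=440 -> [440]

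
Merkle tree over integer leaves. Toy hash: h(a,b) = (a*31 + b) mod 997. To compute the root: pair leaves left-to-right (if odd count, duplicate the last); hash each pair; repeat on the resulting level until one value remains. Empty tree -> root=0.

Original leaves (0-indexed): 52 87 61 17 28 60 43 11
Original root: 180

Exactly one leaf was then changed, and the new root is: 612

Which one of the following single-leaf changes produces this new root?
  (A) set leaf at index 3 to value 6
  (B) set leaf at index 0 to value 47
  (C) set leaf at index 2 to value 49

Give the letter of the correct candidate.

Answer: C

Derivation:
Original leaves: [52, 87, 61, 17, 28, 60, 43, 11]
Target new root: 612
Try each candidate change and compute the resulting root:
Candidate A: set leaf[3] = 6 -> leaves = [52, 87, 61, 6, 28, 60, 43, 11]
  L0: [52, 87, 61, 6, 28, 60, 43, 11]
  L1: h(52,87)=(52*31+87)%997=702 h(61,6)=(61*31+6)%997=900 h(28,60)=(28*31+60)%997=928 h(43,11)=(43*31+11)%997=347 -> [702, 900, 928, 347]
  L2: h(702,900)=(702*31+900)%997=728 h(928,347)=(928*31+347)%997=202 -> [728, 202]
  L3: h(728,202)=(728*31+202)%997=836 -> [836]
  root = 836 != target 612
Candidate B: set leaf[0] = 47 -> leaves = [47, 87, 61, 17, 28, 60, 43, 11]
  L0: [47, 87, 61, 17, 28, 60, 43, 11]
  L1: h(47,87)=(47*31+87)%997=547 h(61,17)=(61*31+17)%997=911 h(28,60)=(28*31+60)%997=928 h(43,11)=(43*31+11)%997=347 -> [547, 911, 928, 347]
  L2: h(547,911)=(547*31+911)%997=919 h(928,347)=(928*31+347)%997=202 -> [919, 202]
  L3: h(919,202)=(919*31+202)%997=775 -> [775]
  root = 775 != target 612
Candidate C: set leaf[2] = 49 -> leaves = [52, 87, 49, 17, 28, 60, 43, 11]
  L0: [52, 87, 49, 17, 28, 60, 43, 11]
  L1: h(52,87)=(52*31+87)%997=702 h(49,17)=(49*31+17)%997=539 h(28,60)=(28*31+60)%997=928 h(43,11)=(43*31+11)%997=347 -> [702, 539, 928, 347]
  L2: h(702,539)=(702*31+539)%997=367 h(928,347)=(928*31+347)%997=202 -> [367, 202]
  L3: h(367,202)=(367*31+202)%997=612 -> [612]
  root = 612 == target 612  ** MATCH **
Candidate C produces the target root.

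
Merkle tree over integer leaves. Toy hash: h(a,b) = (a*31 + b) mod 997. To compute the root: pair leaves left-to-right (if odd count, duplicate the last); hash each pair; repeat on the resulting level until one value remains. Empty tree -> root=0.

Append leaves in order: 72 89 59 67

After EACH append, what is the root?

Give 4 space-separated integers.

After append 72 (leaves=[72]):
  L0: [72]
  root=72
After append 89 (leaves=[72, 89]):
  L0: [72, 89]
  L1: h(72,89)=(72*31+89)%997=327 -> [327]
  root=327
After append 59 (leaves=[72, 89, 59]):
  L0: [72, 89, 59]
  L1: h(72,89)=(72*31+89)%997=327 h(59,59)=(59*31+59)%997=891 -> [327, 891]
  L2: h(327,891)=(327*31+891)%997=61 -> [61]
  root=61
After append 67 (leaves=[72, 89, 59, 67]):
  L0: [72, 89, 59, 67]
  L1: h(72,89)=(72*31+89)%997=327 h(59,67)=(59*31+67)%997=899 -> [327, 899]
  L2: h(327,899)=(327*31+899)%997=69 -> [69]
  root=69

Answer: 72 327 61 69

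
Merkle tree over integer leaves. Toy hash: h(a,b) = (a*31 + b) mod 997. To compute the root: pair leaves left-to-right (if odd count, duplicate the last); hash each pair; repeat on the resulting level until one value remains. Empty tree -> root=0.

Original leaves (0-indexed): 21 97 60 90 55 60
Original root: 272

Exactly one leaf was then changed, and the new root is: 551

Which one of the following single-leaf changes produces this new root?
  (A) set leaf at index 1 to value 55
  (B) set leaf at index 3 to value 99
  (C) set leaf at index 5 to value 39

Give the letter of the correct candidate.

Original leaves: [21, 97, 60, 90, 55, 60]
Target new root: 551
Try each candidate change and compute the resulting root:
Candidate A: set leaf[1] = 55 -> leaves = [21, 55, 60, 90, 55, 60]
  L0: [21, 55, 60, 90, 55, 60]
  L1: h(21,55)=(21*31+55)%997=706 h(60,90)=(60*31+90)%997=953 h(55,60)=(55*31+60)%997=768 -> [706, 953, 768]
  L2: h(706,953)=(706*31+953)%997=905 h(768,768)=(768*31+768)%997=648 -> [905, 648]
  L3: h(905,648)=(905*31+648)%997=787 -> [787]
  root = 787 != target 551
Candidate B: set leaf[3] = 99 -> leaves = [21, 97, 60, 99, 55, 60]
  L0: [21, 97, 60, 99, 55, 60]
  L1: h(21,97)=(21*31+97)%997=748 h(60,99)=(60*31+99)%997=962 h(55,60)=(55*31+60)%997=768 -> [748, 962, 768]
  L2: h(748,962)=(748*31+962)%997=222 h(768,768)=(768*31+768)%997=648 -> [222, 648]
  L3: h(222,648)=(222*31+648)%997=551 -> [551]
  root = 551 == target 551  ** MATCH **
Candidate C: set leaf[5] = 39 -> leaves = [21, 97, 60, 90, 55, 39]
  L0: [21, 97, 60, 90, 55, 39]
  L1: h(21,97)=(21*31+97)%997=748 h(60,90)=(60*31+90)%997=953 h(55,39)=(55*31+39)%997=747 -> [748, 953, 747]
  L2: h(748,953)=(748*31+953)%997=213 h(747,747)=(747*31+747)%997=973 -> [213, 973]
  L3: h(213,973)=(213*31+973)%997=597 -> [597]
  root = 597 != target 551
Candidate B produces the target root.

Answer: B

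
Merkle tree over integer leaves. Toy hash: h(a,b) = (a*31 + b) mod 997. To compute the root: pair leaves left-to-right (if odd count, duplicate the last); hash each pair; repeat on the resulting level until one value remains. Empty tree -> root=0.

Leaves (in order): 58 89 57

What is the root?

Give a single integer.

Answer: 501

Derivation:
L0: [58, 89, 57]
L1: h(58,89)=(58*31+89)%997=890 h(57,57)=(57*31+57)%997=827 -> [890, 827]
L2: h(890,827)=(890*31+827)%997=501 -> [501]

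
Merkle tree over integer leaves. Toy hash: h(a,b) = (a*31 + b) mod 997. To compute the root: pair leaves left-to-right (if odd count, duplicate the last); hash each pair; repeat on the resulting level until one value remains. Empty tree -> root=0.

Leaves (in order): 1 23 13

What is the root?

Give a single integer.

Answer: 96

Derivation:
L0: [1, 23, 13]
L1: h(1,23)=(1*31+23)%997=54 h(13,13)=(13*31+13)%997=416 -> [54, 416]
L2: h(54,416)=(54*31+416)%997=96 -> [96]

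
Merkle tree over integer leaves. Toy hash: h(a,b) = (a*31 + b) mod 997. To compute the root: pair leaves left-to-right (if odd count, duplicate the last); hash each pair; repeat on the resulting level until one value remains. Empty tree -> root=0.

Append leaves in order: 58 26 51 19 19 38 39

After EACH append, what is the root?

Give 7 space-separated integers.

Answer: 58 827 350 318 401 12 633

Derivation:
After append 58 (leaves=[58]):
  L0: [58]
  root=58
After append 26 (leaves=[58, 26]):
  L0: [58, 26]
  L1: h(58,26)=(58*31+26)%997=827 -> [827]
  root=827
After append 51 (leaves=[58, 26, 51]):
  L0: [58, 26, 51]
  L1: h(58,26)=(58*31+26)%997=827 h(51,51)=(51*31+51)%997=635 -> [827, 635]
  L2: h(827,635)=(827*31+635)%997=350 -> [350]
  root=350
After append 19 (leaves=[58, 26, 51, 19]):
  L0: [58, 26, 51, 19]
  L1: h(58,26)=(58*31+26)%997=827 h(51,19)=(51*31+19)%997=603 -> [827, 603]
  L2: h(827,603)=(827*31+603)%997=318 -> [318]
  root=318
After append 19 (leaves=[58, 26, 51, 19, 19]):
  L0: [58, 26, 51, 19, 19]
  L1: h(58,26)=(58*31+26)%997=827 h(51,19)=(51*31+19)%997=603 h(19,19)=(19*31+19)%997=608 -> [827, 603, 608]
  L2: h(827,603)=(827*31+603)%997=318 h(608,608)=(608*31+608)%997=513 -> [318, 513]
  L3: h(318,513)=(318*31+513)%997=401 -> [401]
  root=401
After append 38 (leaves=[58, 26, 51, 19, 19, 38]):
  L0: [58, 26, 51, 19, 19, 38]
  L1: h(58,26)=(58*31+26)%997=827 h(51,19)=(51*31+19)%997=603 h(19,38)=(19*31+38)%997=627 -> [827, 603, 627]
  L2: h(827,603)=(827*31+603)%997=318 h(627,627)=(627*31+627)%997=124 -> [318, 124]
  L3: h(318,124)=(318*31+124)%997=12 -> [12]
  root=12
After append 39 (leaves=[58, 26, 51, 19, 19, 38, 39]):
  L0: [58, 26, 51, 19, 19, 38, 39]
  L1: h(58,26)=(58*31+26)%997=827 h(51,19)=(51*31+19)%997=603 h(19,38)=(19*31+38)%997=627 h(39,39)=(39*31+39)%997=251 -> [827, 603, 627, 251]
  L2: h(827,603)=(827*31+603)%997=318 h(627,251)=(627*31+251)%997=745 -> [318, 745]
  L3: h(318,745)=(318*31+745)%997=633 -> [633]
  root=633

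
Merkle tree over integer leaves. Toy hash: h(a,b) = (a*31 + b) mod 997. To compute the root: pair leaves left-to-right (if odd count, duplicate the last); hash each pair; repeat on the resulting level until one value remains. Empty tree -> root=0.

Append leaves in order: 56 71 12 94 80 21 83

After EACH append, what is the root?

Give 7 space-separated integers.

Answer: 56 810 569 651 407 513 668

Derivation:
After append 56 (leaves=[56]):
  L0: [56]
  root=56
After append 71 (leaves=[56, 71]):
  L0: [56, 71]
  L1: h(56,71)=(56*31+71)%997=810 -> [810]
  root=810
After append 12 (leaves=[56, 71, 12]):
  L0: [56, 71, 12]
  L1: h(56,71)=(56*31+71)%997=810 h(12,12)=(12*31+12)%997=384 -> [810, 384]
  L2: h(810,384)=(810*31+384)%997=569 -> [569]
  root=569
After append 94 (leaves=[56, 71, 12, 94]):
  L0: [56, 71, 12, 94]
  L1: h(56,71)=(56*31+71)%997=810 h(12,94)=(12*31+94)%997=466 -> [810, 466]
  L2: h(810,466)=(810*31+466)%997=651 -> [651]
  root=651
After append 80 (leaves=[56, 71, 12, 94, 80]):
  L0: [56, 71, 12, 94, 80]
  L1: h(56,71)=(56*31+71)%997=810 h(12,94)=(12*31+94)%997=466 h(80,80)=(80*31+80)%997=566 -> [810, 466, 566]
  L2: h(810,466)=(810*31+466)%997=651 h(566,566)=(566*31+566)%997=166 -> [651, 166]
  L3: h(651,166)=(651*31+166)%997=407 -> [407]
  root=407
After append 21 (leaves=[56, 71, 12, 94, 80, 21]):
  L0: [56, 71, 12, 94, 80, 21]
  L1: h(56,71)=(56*31+71)%997=810 h(12,94)=(12*31+94)%997=466 h(80,21)=(80*31+21)%997=507 -> [810, 466, 507]
  L2: h(810,466)=(810*31+466)%997=651 h(507,507)=(507*31+507)%997=272 -> [651, 272]
  L3: h(651,272)=(651*31+272)%997=513 -> [513]
  root=513
After append 83 (leaves=[56, 71, 12, 94, 80, 21, 83]):
  L0: [56, 71, 12, 94, 80, 21, 83]
  L1: h(56,71)=(56*31+71)%997=810 h(12,94)=(12*31+94)%997=466 h(80,21)=(80*31+21)%997=507 h(83,83)=(83*31+83)%997=662 -> [810, 466, 507, 662]
  L2: h(810,466)=(810*31+466)%997=651 h(507,662)=(507*31+662)%997=427 -> [651, 427]
  L3: h(651,427)=(651*31+427)%997=668 -> [668]
  root=668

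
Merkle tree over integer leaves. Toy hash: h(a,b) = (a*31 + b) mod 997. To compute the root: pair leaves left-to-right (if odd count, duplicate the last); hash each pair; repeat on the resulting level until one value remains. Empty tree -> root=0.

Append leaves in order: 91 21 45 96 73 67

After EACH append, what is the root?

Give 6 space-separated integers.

After append 91 (leaves=[91]):
  L0: [91]
  root=91
After append 21 (leaves=[91, 21]):
  L0: [91, 21]
  L1: h(91,21)=(91*31+21)%997=848 -> [848]
  root=848
After append 45 (leaves=[91, 21, 45]):
  L0: [91, 21, 45]
  L1: h(91,21)=(91*31+21)%997=848 h(45,45)=(45*31+45)%997=443 -> [848, 443]
  L2: h(848,443)=(848*31+443)%997=809 -> [809]
  root=809
After append 96 (leaves=[91, 21, 45, 96]):
  L0: [91, 21, 45, 96]
  L1: h(91,21)=(91*31+21)%997=848 h(45,96)=(45*31+96)%997=494 -> [848, 494]
  L2: h(848,494)=(848*31+494)%997=860 -> [860]
  root=860
After append 73 (leaves=[91, 21, 45, 96, 73]):
  L0: [91, 21, 45, 96, 73]
  L1: h(91,21)=(91*31+21)%997=848 h(45,96)=(45*31+96)%997=494 h(73,73)=(73*31+73)%997=342 -> [848, 494, 342]
  L2: h(848,494)=(848*31+494)%997=860 h(342,342)=(342*31+342)%997=974 -> [860, 974]
  L3: h(860,974)=(860*31+974)%997=715 -> [715]
  root=715
After append 67 (leaves=[91, 21, 45, 96, 73, 67]):
  L0: [91, 21, 45, 96, 73, 67]
  L1: h(91,21)=(91*31+21)%997=848 h(45,96)=(45*31+96)%997=494 h(73,67)=(73*31+67)%997=336 -> [848, 494, 336]
  L2: h(848,494)=(848*31+494)%997=860 h(336,336)=(336*31+336)%997=782 -> [860, 782]
  L3: h(860,782)=(860*31+782)%997=523 -> [523]
  root=523

Answer: 91 848 809 860 715 523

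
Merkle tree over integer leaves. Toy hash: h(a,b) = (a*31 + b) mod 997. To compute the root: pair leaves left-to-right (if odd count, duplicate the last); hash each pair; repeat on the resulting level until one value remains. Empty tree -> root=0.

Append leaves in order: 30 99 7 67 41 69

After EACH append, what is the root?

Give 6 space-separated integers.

Answer: 30 32 219 279 783 682

Derivation:
After append 30 (leaves=[30]):
  L0: [30]
  root=30
After append 99 (leaves=[30, 99]):
  L0: [30, 99]
  L1: h(30,99)=(30*31+99)%997=32 -> [32]
  root=32
After append 7 (leaves=[30, 99, 7]):
  L0: [30, 99, 7]
  L1: h(30,99)=(30*31+99)%997=32 h(7,7)=(7*31+7)%997=224 -> [32, 224]
  L2: h(32,224)=(32*31+224)%997=219 -> [219]
  root=219
After append 67 (leaves=[30, 99, 7, 67]):
  L0: [30, 99, 7, 67]
  L1: h(30,99)=(30*31+99)%997=32 h(7,67)=(7*31+67)%997=284 -> [32, 284]
  L2: h(32,284)=(32*31+284)%997=279 -> [279]
  root=279
After append 41 (leaves=[30, 99, 7, 67, 41]):
  L0: [30, 99, 7, 67, 41]
  L1: h(30,99)=(30*31+99)%997=32 h(7,67)=(7*31+67)%997=284 h(41,41)=(41*31+41)%997=315 -> [32, 284, 315]
  L2: h(32,284)=(32*31+284)%997=279 h(315,315)=(315*31+315)%997=110 -> [279, 110]
  L3: h(279,110)=(279*31+110)%997=783 -> [783]
  root=783
After append 69 (leaves=[30, 99, 7, 67, 41, 69]):
  L0: [30, 99, 7, 67, 41, 69]
  L1: h(30,99)=(30*31+99)%997=32 h(7,67)=(7*31+67)%997=284 h(41,69)=(41*31+69)%997=343 -> [32, 284, 343]
  L2: h(32,284)=(32*31+284)%997=279 h(343,343)=(343*31+343)%997=9 -> [279, 9]
  L3: h(279,9)=(279*31+9)%997=682 -> [682]
  root=682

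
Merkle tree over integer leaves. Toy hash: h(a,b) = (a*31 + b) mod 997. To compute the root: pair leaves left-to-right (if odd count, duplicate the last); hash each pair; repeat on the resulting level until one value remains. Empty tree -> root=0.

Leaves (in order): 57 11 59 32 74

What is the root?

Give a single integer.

Answer: 666

Derivation:
L0: [57, 11, 59, 32, 74]
L1: h(57,11)=(57*31+11)%997=781 h(59,32)=(59*31+32)%997=864 h(74,74)=(74*31+74)%997=374 -> [781, 864, 374]
L2: h(781,864)=(781*31+864)%997=150 h(374,374)=(374*31+374)%997=4 -> [150, 4]
L3: h(150,4)=(150*31+4)%997=666 -> [666]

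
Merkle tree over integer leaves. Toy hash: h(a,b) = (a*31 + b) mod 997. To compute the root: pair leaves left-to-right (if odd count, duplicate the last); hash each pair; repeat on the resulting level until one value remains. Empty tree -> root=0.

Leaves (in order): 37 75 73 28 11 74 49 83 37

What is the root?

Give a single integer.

Answer: 310

Derivation:
L0: [37, 75, 73, 28, 11, 74, 49, 83, 37]
L1: h(37,75)=(37*31+75)%997=225 h(73,28)=(73*31+28)%997=297 h(11,74)=(11*31+74)%997=415 h(49,83)=(49*31+83)%997=605 h(37,37)=(37*31+37)%997=187 -> [225, 297, 415, 605, 187]
L2: h(225,297)=(225*31+297)%997=293 h(415,605)=(415*31+605)%997=509 h(187,187)=(187*31+187)%997=2 -> [293, 509, 2]
L3: h(293,509)=(293*31+509)%997=619 h(2,2)=(2*31+2)%997=64 -> [619, 64]
L4: h(619,64)=(619*31+64)%997=310 -> [310]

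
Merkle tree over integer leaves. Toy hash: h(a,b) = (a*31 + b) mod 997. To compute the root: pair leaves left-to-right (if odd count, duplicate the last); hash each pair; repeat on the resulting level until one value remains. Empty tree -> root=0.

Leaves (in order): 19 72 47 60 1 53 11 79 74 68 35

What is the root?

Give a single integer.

Answer: 455

Derivation:
L0: [19, 72, 47, 60, 1, 53, 11, 79, 74, 68, 35]
L1: h(19,72)=(19*31+72)%997=661 h(47,60)=(47*31+60)%997=520 h(1,53)=(1*31+53)%997=84 h(11,79)=(11*31+79)%997=420 h(74,68)=(74*31+68)%997=368 h(35,35)=(35*31+35)%997=123 -> [661, 520, 84, 420, 368, 123]
L2: h(661,520)=(661*31+520)%997=74 h(84,420)=(84*31+420)%997=33 h(368,123)=(368*31+123)%997=564 -> [74, 33, 564]
L3: h(74,33)=(74*31+33)%997=333 h(564,564)=(564*31+564)%997=102 -> [333, 102]
L4: h(333,102)=(333*31+102)%997=455 -> [455]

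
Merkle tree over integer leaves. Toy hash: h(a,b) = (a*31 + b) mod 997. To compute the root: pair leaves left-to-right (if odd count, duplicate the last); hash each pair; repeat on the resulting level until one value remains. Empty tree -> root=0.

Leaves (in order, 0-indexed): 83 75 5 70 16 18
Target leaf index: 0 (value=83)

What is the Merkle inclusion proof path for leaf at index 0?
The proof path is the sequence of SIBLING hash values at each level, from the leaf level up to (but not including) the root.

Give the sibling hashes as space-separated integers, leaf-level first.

L0 (leaves): [83, 75, 5, 70, 16, 18], target index=0
L1: h(83,75)=(83*31+75)%997=654 [pair 0] h(5,70)=(5*31+70)%997=225 [pair 1] h(16,18)=(16*31+18)%997=514 [pair 2] -> [654, 225, 514]
  Sibling for proof at L0: 75
L2: h(654,225)=(654*31+225)%997=559 [pair 0] h(514,514)=(514*31+514)%997=496 [pair 1] -> [559, 496]
  Sibling for proof at L1: 225
L3: h(559,496)=(559*31+496)%997=876 [pair 0] -> [876]
  Sibling for proof at L2: 496
Root: 876
Proof path (sibling hashes from leaf to root): [75, 225, 496]

Answer: 75 225 496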